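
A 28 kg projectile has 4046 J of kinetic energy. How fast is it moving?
v = √(2·KE/m) = √(2·4046/28) = 17.0 m/s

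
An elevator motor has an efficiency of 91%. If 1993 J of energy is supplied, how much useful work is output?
W_out = η·W_in = 0.91·1993 = 1813.63 J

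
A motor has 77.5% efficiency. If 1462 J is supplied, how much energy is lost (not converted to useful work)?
W_lost = W_in(1 − η) = 1462·(1 − 0.775) = 329.0 J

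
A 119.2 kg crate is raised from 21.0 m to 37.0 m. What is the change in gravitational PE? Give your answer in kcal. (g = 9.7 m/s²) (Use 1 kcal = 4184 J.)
ΔPE = mgΔh = (119.2)(9.7)(16.0) = 18499.8 J = 4.422 kcal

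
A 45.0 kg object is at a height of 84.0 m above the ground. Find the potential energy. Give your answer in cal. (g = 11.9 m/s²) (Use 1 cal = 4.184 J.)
PE = mgh = (45.0)(11.9)(84.0) = 44982.0 J = 10750 cal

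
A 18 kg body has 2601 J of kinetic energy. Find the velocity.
v = √(2·KE/m) = √(2·2601/18) = 17.0 m/s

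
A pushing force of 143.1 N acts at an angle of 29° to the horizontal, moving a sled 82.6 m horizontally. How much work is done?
W = F·d·cosθ = (143.1)(82.6)cos(29°) = 10340 J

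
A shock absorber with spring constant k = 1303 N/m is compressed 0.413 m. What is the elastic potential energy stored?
PE = ½kx² = ½(1303)(0.413)² = 111.1 J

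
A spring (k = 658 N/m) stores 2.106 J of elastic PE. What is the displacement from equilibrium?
x = √(2·PE/k) = √(2·2.106/658) = 0.08001 m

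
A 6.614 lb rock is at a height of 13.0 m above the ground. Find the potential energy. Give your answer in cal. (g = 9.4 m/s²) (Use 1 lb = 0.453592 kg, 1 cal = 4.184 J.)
Convert to SI: m = 3.00006 kg, h = 13.0 m
PE = mgh = (3.00006)(9.4)(13.0) = 366.607 J = 87.62 cal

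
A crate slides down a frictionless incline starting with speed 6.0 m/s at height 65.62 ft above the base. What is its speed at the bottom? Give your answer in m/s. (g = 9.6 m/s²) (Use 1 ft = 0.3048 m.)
Convert to SI: v₀ = 6.0 m/s, h = 20.001 m
½mv₀² + mgh = ½mv² ⇒ v = √(v₀² + 2gh) = √(6.0² + 2·9.6·20.001) = 20.49 m/s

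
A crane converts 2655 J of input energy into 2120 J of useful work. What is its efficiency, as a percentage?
η = W_out/W_in = 2120/2655 = 79.85%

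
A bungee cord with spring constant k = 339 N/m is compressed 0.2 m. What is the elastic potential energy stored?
PE = ½kx² = ½(339)(0.2)² = 6.78 J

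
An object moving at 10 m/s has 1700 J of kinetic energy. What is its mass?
m = 2·KE/v² = 2·1700/(10)² = 34.0 kg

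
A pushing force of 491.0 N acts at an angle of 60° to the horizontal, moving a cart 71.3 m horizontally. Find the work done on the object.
W = F·d·cosθ = (491.0)(71.3)cos(60°) = 17500 J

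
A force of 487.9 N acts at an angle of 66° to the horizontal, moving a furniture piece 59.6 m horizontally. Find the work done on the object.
W = F·d·cosθ = (487.9)(59.6)cos(66°) = 11830 J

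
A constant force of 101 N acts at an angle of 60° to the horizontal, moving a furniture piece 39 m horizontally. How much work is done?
W = F·d·cosθ = (101)(39)cos(60°) = 1970 J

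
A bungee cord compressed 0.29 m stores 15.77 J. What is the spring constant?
k = 2·PE/x² = 2·15.77/(0.29)² = 375.0 N/m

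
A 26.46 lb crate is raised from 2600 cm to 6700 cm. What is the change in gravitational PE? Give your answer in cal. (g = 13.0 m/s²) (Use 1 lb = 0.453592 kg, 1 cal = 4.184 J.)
Convert to SI: m = 12.002 kg, Δh = 41.0 m
ΔPE = mgΔh = (12.002)(13.0)(41.0) = 6397.09 J = 1529 cal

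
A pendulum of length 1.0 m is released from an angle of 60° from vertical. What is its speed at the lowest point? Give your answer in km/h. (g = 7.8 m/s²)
h = L(1 − cosθ) = 1.0(1 − cos60°) = 0.5 m
v = √(2gh) = √(2·7.8·0.5) = 2.79285 m/s = 10.05 km/h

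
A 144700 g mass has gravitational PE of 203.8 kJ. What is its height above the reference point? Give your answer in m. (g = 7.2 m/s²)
Convert to SI: m = 144.7 kg, PE = 203800 J
h = PE/(mg) = 203800/(144.7·7.2) = 195.6 m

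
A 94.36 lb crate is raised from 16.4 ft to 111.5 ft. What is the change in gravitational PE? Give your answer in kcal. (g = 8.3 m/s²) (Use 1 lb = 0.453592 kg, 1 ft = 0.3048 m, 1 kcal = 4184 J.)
Convert to SI: m = 42.8009 kg, Δh = 28.9865 m
ΔPE = mgΔh = (42.8009)(8.3)(28.9865) = 10297.4 J = 2.461 kcal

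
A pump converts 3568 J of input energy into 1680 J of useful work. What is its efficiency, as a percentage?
η = W_out/W_in = 1680/3568 = 47.09%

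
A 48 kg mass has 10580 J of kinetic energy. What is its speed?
v = √(2·KE/m) = √(2·10580/48) = 21.0 m/s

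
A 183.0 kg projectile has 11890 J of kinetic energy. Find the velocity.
v = √(2·KE/m) = √(2·11890/183.0) = 11.4 m/s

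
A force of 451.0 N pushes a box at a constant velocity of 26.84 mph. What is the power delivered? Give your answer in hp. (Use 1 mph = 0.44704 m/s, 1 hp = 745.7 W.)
Convert to SI: F = 451.0 N, v = 11.9986 m/s
P = Fv = (451.0)(11.9986) = 5411.35 W = 7.257 hp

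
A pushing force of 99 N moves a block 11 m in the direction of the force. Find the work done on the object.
W = F·d = (99)(11) = 1089 J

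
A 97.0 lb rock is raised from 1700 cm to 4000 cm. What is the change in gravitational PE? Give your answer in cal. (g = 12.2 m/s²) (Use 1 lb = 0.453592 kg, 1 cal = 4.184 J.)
Convert to SI: m = 43.9984 kg, Δh = 23.0 m
ΔPE = mgΔh = (43.9984)(12.2)(23.0) = 12346.0 J = 2951 cal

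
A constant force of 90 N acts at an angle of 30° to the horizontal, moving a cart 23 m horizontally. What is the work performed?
W = F·d·cosθ = (90)(23)cos(30°) = 1793 J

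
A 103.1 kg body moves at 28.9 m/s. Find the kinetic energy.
KE = ½mv² = ½(103.1)(28.9)² = 43060 J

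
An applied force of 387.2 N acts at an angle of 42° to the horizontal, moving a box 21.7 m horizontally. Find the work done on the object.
W = F·d·cosθ = (387.2)(21.7)cos(42°) = 6244 J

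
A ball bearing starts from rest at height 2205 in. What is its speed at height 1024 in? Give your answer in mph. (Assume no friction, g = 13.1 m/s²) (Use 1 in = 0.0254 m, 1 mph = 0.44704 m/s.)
Convert to SI: h₁−h₂ = 29.9974 m
mgh₁ = mgh₂ + ½mv² ⇒ v = √(2g(h₁−h₂)) = √(2·13.1·29.9974) = 28.0345 m/s = 62.71 mph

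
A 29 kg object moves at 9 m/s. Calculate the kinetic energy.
KE = ½mv² = ½(29)(9)² = 1174.5 J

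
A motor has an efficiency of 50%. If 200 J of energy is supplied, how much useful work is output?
W_out = η·W_in = 0.5·200 = 100.0 J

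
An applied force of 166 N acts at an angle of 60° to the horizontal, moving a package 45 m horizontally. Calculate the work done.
W = F·d·cosθ = (166)(45)cos(60°) = 3735 J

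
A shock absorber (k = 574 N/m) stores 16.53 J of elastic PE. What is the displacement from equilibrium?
x = √(2·PE/k) = √(2·16.53/574) = 0.24 m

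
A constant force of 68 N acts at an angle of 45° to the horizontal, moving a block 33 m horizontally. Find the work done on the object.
W = F·d·cosθ = (68)(33)cos(45°) = 1587 J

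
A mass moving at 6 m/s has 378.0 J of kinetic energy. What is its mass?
m = 2·KE/v² = 2·378.0/(6)² = 21.0 kg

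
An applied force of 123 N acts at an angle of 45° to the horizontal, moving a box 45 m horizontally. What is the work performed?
W = F·d·cosθ = (123)(45)cos(45°) = 3914 J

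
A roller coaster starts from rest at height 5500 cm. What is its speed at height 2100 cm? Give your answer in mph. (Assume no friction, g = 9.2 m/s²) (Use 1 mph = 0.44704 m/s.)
Convert to SI: h₁−h₂ = 34.0 m
mgh₁ = mgh₂ + ½mv² ⇒ v = √(2g(h₁−h₂)) = √(2·9.2·34.0) = 25.012 m/s = 55.95 mph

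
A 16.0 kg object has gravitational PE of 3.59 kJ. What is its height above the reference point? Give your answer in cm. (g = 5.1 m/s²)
Convert to SI: m = 16.0 kg, PE = 3590.0 J
h = PE/(mg) = 3590.0/(16.0·5.1) = 43.9951 m = 4400 cm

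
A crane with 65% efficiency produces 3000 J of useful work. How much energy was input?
W_in = W_out/η = 3000/0.65 = 4615 J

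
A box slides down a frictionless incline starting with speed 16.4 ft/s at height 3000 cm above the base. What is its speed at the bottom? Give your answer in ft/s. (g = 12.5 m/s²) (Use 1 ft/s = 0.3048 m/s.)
Convert to SI: v₀ = 4.99872 m/s, h = 30.0 m
½mv₀² + mgh = ½mv² ⇒ v = √(v₀² + 2gh) = √(4.99872² + 2·12.5·30.0) = 27.8386 m/s = 91.33 ft/s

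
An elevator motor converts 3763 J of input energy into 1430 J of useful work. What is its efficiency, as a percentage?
η = W_out/W_in = 1430/3763 = 38.0%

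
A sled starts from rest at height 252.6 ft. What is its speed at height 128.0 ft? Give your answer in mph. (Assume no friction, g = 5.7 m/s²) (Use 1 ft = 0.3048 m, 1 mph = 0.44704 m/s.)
Convert to SI: h₁−h₂ = 37.9781 m
mgh₁ = mgh₂ + ½mv² ⇒ v = √(2g(h₁−h₂)) = √(2·5.7·37.9781) = 20.80745 m/s = 46.54 mph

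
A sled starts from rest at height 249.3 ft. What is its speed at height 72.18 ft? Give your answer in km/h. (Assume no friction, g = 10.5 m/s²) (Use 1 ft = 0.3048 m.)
Convert to SI: h₁−h₂ = 53.9862 m
mgh₁ = mgh₂ + ½mv² ⇒ v = √(2g(h₁−h₂)) = √(2·10.5·53.9862) = 33.6706 m/s = 121.2 km/h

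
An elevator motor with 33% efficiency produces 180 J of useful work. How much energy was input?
W_in = W_out/η = 180/0.33 = 545.5 J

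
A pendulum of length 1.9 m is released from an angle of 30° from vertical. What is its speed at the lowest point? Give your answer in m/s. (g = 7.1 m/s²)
h = L(1 − cosθ) = 1.9(1 − cos30°) = 0.254552 m
v = √(2gh) = √(2·7.1·0.254552) = 1.901 m/s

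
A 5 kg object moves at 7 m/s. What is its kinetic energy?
KE = ½mv² = ½(5)(7)² = 122.5 J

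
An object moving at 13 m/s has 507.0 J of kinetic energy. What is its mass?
m = 2·KE/v² = 2·507.0/(13)² = 6.0 kg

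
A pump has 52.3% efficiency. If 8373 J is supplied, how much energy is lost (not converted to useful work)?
W_lost = W_in(1 − η) = 8373·(1 − 0.523) = 3994 J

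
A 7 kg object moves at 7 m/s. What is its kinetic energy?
KE = ½mv² = ½(7)(7)² = 171.5 J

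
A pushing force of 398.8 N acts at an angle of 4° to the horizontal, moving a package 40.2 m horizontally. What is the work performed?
W = F·d·cosθ = (398.8)(40.2)cos(4°) = 15990 J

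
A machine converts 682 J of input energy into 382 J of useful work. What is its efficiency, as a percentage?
η = W_out/W_in = 382/682 = 56.01%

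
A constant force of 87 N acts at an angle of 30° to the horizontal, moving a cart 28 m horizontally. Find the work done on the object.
W = F·d·cosθ = (87)(28)cos(30°) = 2110 J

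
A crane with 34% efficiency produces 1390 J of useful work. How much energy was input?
W_in = W_out/η = 1390/0.34 = 4088 J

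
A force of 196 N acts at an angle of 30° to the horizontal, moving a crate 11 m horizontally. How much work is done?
W = F·d·cosθ = (196)(11)cos(30°) = 1867 J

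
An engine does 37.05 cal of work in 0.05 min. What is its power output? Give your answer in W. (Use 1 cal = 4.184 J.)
Convert to SI: W = 155.017 J, t = 3.0 s
P = W/t = 155.017/3.0 = 51.67 W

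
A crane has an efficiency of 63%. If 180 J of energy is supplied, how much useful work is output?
W_out = η·W_in = 0.63·180 = 113.4 J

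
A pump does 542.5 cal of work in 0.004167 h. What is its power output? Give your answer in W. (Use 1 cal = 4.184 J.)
Convert to SI: W = 2269.82 J, t = 15.0012 s
P = W/t = 2269.82/15.0012 = 151.3 W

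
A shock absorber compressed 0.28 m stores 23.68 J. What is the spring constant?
k = 2·PE/x² = 2·23.68/(0.28)² = 604.1 N/m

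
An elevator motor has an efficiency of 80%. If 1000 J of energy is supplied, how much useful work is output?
W_out = η·W_in = 0.8·1000 = 800.0 J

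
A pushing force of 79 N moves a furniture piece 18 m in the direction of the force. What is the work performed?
W = F·d = (79)(18) = 1422 J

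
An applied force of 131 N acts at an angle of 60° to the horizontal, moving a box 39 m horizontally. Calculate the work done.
W = F·d·cosθ = (131)(39)cos(60°) = 2555 J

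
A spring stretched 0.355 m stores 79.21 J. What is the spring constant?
k = 2·PE/x² = 2·79.21/(0.355)² = 1257 N/m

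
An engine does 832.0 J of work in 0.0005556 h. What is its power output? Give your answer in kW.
Convert to SI: W = 832.0 J, t = 2.00016 s
P = W/t = 832.0/2.00016 = 415.967 W = 0.416 kW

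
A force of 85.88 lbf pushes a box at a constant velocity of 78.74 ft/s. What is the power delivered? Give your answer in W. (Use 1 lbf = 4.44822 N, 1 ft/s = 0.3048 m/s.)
Convert to SI: F = 382.013 N, v = 24.0 m/s
P = Fv = (382.013)(24.0) = 9168 W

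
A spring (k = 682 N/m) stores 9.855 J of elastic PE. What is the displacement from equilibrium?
x = √(2·PE/k) = √(2·9.855/682) = 0.17 m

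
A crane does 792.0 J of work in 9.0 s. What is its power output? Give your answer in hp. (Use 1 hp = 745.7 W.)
P = W/t = 792.0/9.0 = 88.0 W = 0.118 hp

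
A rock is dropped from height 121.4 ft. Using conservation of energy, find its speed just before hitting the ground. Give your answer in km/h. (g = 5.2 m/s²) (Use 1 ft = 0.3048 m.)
Convert to SI: h = 37.0027 m
mgh = ½mv² ⇒ v = √(2gh) = √(2·5.2·37.0027) = 19.617 m/s = 70.62 km/h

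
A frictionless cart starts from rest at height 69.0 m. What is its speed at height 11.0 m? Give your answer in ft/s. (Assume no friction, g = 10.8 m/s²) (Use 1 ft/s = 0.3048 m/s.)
mgh₁ = mgh₂ + ½mv² ⇒ v = √(2g(h₁−h₂)) = √(2·10.8·58.0) = 35.3949 m/s = 116.1 ft/s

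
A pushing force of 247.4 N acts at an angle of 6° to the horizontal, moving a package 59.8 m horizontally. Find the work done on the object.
W = F·d·cosθ = (247.4)(59.8)cos(6°) = 14710 J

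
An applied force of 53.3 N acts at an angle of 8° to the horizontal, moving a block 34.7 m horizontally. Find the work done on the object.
W = F·d·cosθ = (53.3)(34.7)cos(8°) = 1832 J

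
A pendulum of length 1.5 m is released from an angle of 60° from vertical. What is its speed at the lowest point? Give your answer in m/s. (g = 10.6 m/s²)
h = L(1 − cosθ) = 1.5(1 − cos60°) = 0.75 m
v = √(2gh) = √(2·10.6·0.75) = 3.987 m/s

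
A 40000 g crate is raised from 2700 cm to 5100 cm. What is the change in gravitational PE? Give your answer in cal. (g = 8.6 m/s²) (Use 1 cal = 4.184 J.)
Convert to SI: m = 40.0 kg, Δh = 24.0 m
ΔPE = mgΔh = (40.0)(8.6)(24.0) = 8256.0 J = 1973 cal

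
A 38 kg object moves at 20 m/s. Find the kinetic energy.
KE = ½mv² = ½(38)(20)² = 7600.0 J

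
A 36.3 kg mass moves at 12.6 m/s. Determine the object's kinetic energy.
KE = ½mv² = ½(36.3)(12.6)² = 2881 J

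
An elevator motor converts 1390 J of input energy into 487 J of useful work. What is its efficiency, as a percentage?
η = W_out/W_in = 487/1390 = 35.04%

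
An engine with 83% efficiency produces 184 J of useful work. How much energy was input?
W_in = W_out/η = 184/0.83 = 221.7 J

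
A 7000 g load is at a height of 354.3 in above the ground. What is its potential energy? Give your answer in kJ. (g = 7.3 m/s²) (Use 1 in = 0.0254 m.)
Convert to SI: m = 7.0 kg, h = 8.99922 m
PE = mgh = (7.0)(7.3)(8.99922) = 459.86 J = 0.4599 kJ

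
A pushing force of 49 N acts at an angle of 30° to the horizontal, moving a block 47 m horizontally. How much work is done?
W = F·d·cosθ = (49)(47)cos(30°) = 1994 J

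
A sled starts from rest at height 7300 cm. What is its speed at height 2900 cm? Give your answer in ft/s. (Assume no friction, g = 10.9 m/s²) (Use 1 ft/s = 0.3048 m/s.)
Convert to SI: h₁−h₂ = 44.0 m
mgh₁ = mgh₂ + ½mv² ⇒ v = √(2g(h₁−h₂)) = √(2·10.9·44.0) = 30.971 m/s = 101.6 ft/s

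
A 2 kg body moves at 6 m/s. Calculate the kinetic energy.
KE = ½mv² = ½(2)(6)² = 36.0 J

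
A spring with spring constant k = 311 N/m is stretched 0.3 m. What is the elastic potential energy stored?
PE = ½kx² = ½(311)(0.3)² = 14.0 J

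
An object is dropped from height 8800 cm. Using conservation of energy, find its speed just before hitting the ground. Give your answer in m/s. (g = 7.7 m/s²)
Convert to SI: h = 88.0 m
mgh = ½mv² ⇒ v = √(2gh) = √(2·7.7·88.0) = 36.81 m/s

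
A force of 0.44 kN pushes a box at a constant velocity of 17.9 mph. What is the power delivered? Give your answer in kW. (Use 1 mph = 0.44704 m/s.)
Convert to SI: F = 440.0 N, v = 8.00202 m/s
P = Fv = (440.0)(8.00202) = 3520.89 W = 3.521 kW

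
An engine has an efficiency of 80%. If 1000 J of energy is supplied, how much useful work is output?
W_out = η·W_in = 0.8·1000 = 800.0 J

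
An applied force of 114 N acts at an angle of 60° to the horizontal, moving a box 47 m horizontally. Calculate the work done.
W = F·d·cosθ = (114)(47)cos(60°) = 2679 J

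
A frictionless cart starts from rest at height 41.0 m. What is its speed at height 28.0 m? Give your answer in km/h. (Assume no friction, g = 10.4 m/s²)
mgh₁ = mgh₂ + ½mv² ⇒ v = √(2g(h₁−h₂)) = √(2·10.4·13.0) = 16.4438 m/s = 59.2 km/h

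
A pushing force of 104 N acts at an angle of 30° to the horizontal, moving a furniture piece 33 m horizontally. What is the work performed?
W = F·d·cosθ = (104)(33)cos(30°) = 2972 J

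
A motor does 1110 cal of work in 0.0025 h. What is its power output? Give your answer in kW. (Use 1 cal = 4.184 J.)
Convert to SI: W = 4644.24 J, t = 9.0 s
P = W/t = 4644.24/9.0 = 516.027 W = 0.516 kW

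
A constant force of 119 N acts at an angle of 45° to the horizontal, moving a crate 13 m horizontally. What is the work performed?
W = F·d·cosθ = (119)(13)cos(45°) = 1094 J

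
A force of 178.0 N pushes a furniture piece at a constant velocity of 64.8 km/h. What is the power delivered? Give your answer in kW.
Convert to SI: F = 178.0 N, v = 18.0 m/s
P = Fv = (178.0)(18.0) = 3204.0 W = 3.204 kW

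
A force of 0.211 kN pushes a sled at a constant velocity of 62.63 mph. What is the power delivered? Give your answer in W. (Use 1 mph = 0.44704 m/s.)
Convert to SI: F = 211.0 N, v = 27.9981 m/s
P = Fv = (211.0)(27.9981) = 5908 W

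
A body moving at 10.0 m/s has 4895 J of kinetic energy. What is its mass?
m = 2·KE/v² = 2·4895/(10.0)² = 97.9 kg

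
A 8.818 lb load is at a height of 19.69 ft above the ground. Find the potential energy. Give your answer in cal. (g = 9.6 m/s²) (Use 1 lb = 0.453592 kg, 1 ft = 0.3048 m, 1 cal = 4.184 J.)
Convert to SI: m = 3.99977 kg, h = 6.00151 m
PE = mgh = (3.99977)(9.6)(6.00151) = 230.445 J = 55.08 cal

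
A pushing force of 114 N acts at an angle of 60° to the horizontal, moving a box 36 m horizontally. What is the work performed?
W = F·d·cosθ = (114)(36)cos(60°) = 2052 J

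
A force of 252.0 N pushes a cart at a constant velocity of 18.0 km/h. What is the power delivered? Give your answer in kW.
Convert to SI: F = 252.0 N, v = 5.0 m/s
P = Fv = (252.0)(5.0) = 1260.0 W = 1.26 kW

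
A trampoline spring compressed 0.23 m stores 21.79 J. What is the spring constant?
k = 2·PE/x² = 2·21.79/(0.23)² = 823.8 N/m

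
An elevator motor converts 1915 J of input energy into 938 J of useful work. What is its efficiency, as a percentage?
η = W_out/W_in = 938/1915 = 48.98%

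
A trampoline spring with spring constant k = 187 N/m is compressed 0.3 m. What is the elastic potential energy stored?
PE = ½kx² = ½(187)(0.3)² = 8.415 J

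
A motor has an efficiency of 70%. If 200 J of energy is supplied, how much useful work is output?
W_out = η·W_in = 0.7·200 = 140.0 J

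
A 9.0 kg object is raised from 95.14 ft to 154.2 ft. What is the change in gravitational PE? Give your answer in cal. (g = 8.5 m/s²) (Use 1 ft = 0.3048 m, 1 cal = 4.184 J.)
Convert to SI: m = 9.0 kg, Δh = 18.0015 m
ΔPE = mgΔh = (9.0)(8.5)(18.0015) = 1377.11 J = 329.1 cal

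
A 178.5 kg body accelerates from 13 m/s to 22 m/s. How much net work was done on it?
W = ΔKE = ½m(v₂² − v₁²) = ½(178.5)(22² − 13²) = 28113.75 J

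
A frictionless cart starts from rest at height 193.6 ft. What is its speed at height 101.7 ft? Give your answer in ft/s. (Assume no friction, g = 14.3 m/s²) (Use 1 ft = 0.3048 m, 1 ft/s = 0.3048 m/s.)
Convert to SI: h₁−h₂ = 28.0111 m
mgh₁ = mgh₂ + ½mv² ⇒ v = √(2g(h₁−h₂)) = √(2·14.3·28.0111) = 28.304 m/s = 92.86 ft/s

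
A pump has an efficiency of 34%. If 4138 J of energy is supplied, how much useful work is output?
W_out = η·W_in = 0.34·4138 = 1406.92 J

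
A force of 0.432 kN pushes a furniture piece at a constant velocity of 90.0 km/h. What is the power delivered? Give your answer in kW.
Convert to SI: F = 432.0 N, v = 25.0 m/s
P = Fv = (432.0)(25.0) = 10800.0 W = 10.8 kW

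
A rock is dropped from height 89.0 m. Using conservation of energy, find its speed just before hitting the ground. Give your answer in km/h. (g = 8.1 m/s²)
mgh = ½mv² ⇒ v = √(2gh) = √(2·8.1·89.0) = 37.971 m/s = 136.7 km/h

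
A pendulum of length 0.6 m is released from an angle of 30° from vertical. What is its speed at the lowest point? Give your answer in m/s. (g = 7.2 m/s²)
h = L(1 − cosθ) = 0.6(1 − cos30°) = 0.0803848 m
v = √(2gh) = √(2·7.2·0.0803848) = 1.076 m/s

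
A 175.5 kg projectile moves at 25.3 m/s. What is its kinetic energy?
KE = ½mv² = ½(175.5)(25.3)² = 56170 J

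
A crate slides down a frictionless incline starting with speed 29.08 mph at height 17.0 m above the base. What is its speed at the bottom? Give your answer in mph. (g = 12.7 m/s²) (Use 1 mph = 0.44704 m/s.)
Convert to SI: v₀ = 12.9999 m/s, h = 17.0 m
½mv₀² + mgh = ½mv² ⇒ v = √(v₀² + 2gh) = √(12.9999² + 2·12.7·17.0) = 24.5112 m/s = 54.83 mph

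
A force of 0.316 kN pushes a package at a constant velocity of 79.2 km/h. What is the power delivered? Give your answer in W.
Convert to SI: F = 316.0 N, v = 22.0 m/s
P = Fv = (316.0)(22.0) = 6952 W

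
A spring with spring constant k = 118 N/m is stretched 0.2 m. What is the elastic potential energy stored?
PE = ½kx² = ½(118)(0.2)² = 2.36 J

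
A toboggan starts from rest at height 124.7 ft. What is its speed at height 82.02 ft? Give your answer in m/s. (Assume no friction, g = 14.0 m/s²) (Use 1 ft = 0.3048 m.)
Convert to SI: h₁−h₂ = 13.0089 m
mgh₁ = mgh₂ + ½mv² ⇒ v = √(2g(h₁−h₂)) = √(2·14.0·13.0089) = 19.09 m/s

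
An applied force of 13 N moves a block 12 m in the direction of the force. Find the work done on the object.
W = F·d = (13)(12) = 156.0 J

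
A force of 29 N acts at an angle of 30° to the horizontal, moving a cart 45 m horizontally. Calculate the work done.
W = F·d·cosθ = (29)(45)cos(30°) = 1130 J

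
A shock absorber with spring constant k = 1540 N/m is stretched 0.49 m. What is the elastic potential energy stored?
PE = ½kx² = ½(1540)(0.49)² = 184.9 J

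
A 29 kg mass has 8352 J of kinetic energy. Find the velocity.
v = √(2·KE/m) = √(2·8352/29) = 24.0 m/s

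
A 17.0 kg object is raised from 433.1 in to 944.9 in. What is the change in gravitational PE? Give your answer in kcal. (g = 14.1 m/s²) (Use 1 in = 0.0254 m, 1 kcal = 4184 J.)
Convert to SI: m = 17.0 kg, Δh = 12.9997 m
ΔPE = mgΔh = (17.0)(14.1)(12.9997) = 3116.03 J = 0.7447 kcal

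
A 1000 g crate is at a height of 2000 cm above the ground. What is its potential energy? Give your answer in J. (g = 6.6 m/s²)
Convert to SI: m = 1.0 kg, h = 20.0 m
PE = mgh = (1.0)(6.6)(20.0) = 132.0 J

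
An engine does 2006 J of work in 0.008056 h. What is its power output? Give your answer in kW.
Convert to SI: W = 2006.0 J, t = 29.0016 s
P = W/t = 2006.0/29.0016 = 69.1686 W = 0.06917 kW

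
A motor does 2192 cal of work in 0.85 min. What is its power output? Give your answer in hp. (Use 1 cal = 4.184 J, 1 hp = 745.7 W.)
Convert to SI: W = 9171.33 J, t = 51.0 s
P = W/t = 9171.33/51.0 = 179.83 W = 0.2412 hp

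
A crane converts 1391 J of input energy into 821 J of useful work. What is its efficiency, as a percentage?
η = W_out/W_in = 821/1391 = 59.02%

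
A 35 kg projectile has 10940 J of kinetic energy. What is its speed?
v = √(2·KE/m) = √(2·10940/35) = 25.0 m/s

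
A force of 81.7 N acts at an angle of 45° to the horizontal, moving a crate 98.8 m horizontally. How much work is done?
W = F·d·cosθ = (81.7)(98.8)cos(45°) = 5708 J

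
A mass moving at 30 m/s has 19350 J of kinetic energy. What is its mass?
m = 2·KE/v² = 2·19350/(30)² = 43.0 kg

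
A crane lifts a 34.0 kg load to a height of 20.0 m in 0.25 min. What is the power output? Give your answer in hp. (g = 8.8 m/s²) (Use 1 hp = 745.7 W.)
Convert to SI: m = 34.0 kg, h = 20.0 m, t = 15.0 s
P = mgh/t = (34.0)(8.8)(20.0)/15.0 = 398.933 W = 0.535 hp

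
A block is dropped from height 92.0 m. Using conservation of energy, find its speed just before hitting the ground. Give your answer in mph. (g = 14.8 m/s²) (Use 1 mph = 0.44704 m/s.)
mgh = ½mv² ⇒ v = √(2gh) = √(2·14.8·92.0) = 52.1843 m/s = 116.7 mph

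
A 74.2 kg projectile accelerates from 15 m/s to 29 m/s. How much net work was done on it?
W = ΔKE = ½m(v₂² − v₁²) = ½(74.2)(29² − 15²) = 22853.6 J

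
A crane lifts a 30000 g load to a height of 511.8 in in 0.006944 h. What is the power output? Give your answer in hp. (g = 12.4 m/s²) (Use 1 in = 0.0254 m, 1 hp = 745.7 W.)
Convert to SI: m = 30.0 kg, h = 12.9997 m, t = 24.9984 s
P = mgh/t = (30.0)(12.4)(12.9997)/24.9984 = 193.448 W = 0.2594 hp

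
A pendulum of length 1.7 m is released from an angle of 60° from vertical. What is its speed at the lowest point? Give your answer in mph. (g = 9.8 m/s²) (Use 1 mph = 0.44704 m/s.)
h = L(1 − cosθ) = 1.7(1 − cos60°) = 0.85 m
v = √(2gh) = √(2·9.8·0.85) = 4.08167 m/s = 9.13 mph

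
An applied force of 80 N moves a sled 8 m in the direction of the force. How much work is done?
W = F·d = (80)(8) = 640.0 J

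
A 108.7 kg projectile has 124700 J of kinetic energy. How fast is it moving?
v = √(2·KE/m) = √(2·124700/108.7) = 47.9 m/s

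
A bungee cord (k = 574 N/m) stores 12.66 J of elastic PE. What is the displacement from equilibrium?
x = √(2·PE/k) = √(2·12.66/574) = 0.21 m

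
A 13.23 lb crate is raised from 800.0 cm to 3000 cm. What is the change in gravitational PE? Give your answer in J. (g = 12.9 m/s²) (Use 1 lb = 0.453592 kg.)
Convert to SI: m = 6.00102 kg, Δh = 22.0 m
ΔPE = mgΔh = (6.00102)(12.9)(22.0) = 1703 J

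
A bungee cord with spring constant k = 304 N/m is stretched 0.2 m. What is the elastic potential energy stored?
PE = ½kx² = ½(304)(0.2)² = 6.08 J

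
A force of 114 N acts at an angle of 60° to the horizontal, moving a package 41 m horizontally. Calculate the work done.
W = F·d·cosθ = (114)(41)cos(60°) = 2337 J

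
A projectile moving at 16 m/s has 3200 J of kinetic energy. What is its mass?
m = 2·KE/v² = 2·3200/(16)² = 25.0 kg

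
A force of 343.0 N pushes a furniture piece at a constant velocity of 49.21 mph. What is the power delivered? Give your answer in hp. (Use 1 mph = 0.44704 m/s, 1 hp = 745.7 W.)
Convert to SI: F = 343.0 N, v = 21.9988 m/s
P = Fv = (343.0)(21.9988) = 7545.6 W = 10.12 hp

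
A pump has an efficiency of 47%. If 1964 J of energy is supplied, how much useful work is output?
W_out = η·W_in = 0.47·1964 = 923.08 J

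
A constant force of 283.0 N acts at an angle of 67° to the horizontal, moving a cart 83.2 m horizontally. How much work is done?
W = F·d·cosθ = (283.0)(83.2)cos(67°) = 9200 J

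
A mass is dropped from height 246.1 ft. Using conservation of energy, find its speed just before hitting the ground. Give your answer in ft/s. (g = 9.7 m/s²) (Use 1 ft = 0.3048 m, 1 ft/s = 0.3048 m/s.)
Convert to SI: h = 75.0113 m
mgh = ½mv² ⇒ v = √(2gh) = √(2·9.7·75.0113) = 38.1473 m/s = 125.2 ft/s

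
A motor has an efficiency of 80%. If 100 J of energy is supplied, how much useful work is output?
W_out = η·W_in = 0.8·100 = 80.0 J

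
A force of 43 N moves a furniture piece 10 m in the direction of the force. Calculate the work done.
W = F·d = (43)(10) = 430.0 J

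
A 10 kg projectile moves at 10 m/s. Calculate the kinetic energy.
KE = ½mv² = ½(10)(10)² = 500.0 J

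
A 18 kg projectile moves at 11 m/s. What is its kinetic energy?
KE = ½mv² = ½(18)(11)² = 1089.0 J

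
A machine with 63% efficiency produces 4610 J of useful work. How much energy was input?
W_in = W_out/η = 4610/0.63 = 7317 J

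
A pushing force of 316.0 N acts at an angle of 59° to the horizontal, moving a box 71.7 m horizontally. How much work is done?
W = F·d·cosθ = (316.0)(71.7)cos(59°) = 11670 J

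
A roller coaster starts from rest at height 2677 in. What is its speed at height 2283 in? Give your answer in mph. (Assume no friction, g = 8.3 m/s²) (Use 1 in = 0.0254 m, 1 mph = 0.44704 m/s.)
Convert to SI: h₁−h₂ = 10.0076 m
mgh₁ = mgh₂ + ½mv² ⇒ v = √(2g(h₁−h₂)) = √(2·8.3·10.0076) = 12.889 m/s = 28.83 mph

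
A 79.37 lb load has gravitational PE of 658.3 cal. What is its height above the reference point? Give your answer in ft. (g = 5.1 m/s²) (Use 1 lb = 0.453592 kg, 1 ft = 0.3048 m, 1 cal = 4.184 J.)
Convert to SI: m = 36.0016 kg, PE = 2754.33 J
h = PE/(mg) = 2754.33/(36.0016·5.1) = 15.0011 m = 49.22 ft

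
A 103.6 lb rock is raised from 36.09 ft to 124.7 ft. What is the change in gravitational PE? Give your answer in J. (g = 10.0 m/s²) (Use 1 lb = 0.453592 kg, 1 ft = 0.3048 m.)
Convert to SI: m = 46.9921 kg, Δh = 27.0083 m
ΔPE = mgΔh = (46.9921)(10.0)(27.0083) = 12690 J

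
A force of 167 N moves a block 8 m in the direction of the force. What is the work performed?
W = F·d = (167)(8) = 1336 J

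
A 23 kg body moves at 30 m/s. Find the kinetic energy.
KE = ½mv² = ½(23)(30)² = 10350.0 J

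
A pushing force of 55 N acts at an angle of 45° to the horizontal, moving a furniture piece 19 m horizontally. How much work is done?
W = F·d·cosθ = (55)(19)cos(45°) = 738.9 J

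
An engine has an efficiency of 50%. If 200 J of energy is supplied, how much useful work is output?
W_out = η·W_in = 0.5·200 = 100.0 J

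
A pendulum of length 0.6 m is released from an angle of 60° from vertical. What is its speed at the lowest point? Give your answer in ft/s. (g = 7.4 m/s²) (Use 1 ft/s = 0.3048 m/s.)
h = L(1 − cosθ) = 0.6(1 − cos60°) = 0.3 m
v = √(2gh) = √(2·7.4·0.3) = 2.10713 m/s = 6.913 ft/s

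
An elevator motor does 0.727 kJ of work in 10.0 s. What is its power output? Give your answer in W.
Convert to SI: W = 727.0 J, t = 10.0 s
P = W/t = 727.0/10.0 = 72.7 W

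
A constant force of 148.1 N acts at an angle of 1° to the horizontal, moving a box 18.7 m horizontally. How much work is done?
W = F·d·cosθ = (148.1)(18.7)cos(1°) = 2769 J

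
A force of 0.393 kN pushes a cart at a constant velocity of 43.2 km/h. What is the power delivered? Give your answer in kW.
Convert to SI: F = 393.0 N, v = 12.0 m/s
P = Fv = (393.0)(12.0) = 4716.0 W = 4.716 kW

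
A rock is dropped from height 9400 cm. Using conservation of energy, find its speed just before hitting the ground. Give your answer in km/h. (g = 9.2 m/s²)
Convert to SI: h = 94.0 m
mgh = ½mv² ⇒ v = √(2gh) = √(2·9.2·94.0) = 41.5885 m/s = 149.7 km/h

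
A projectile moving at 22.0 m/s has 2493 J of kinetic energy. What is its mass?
m = 2·KE/v² = 2·2493/(22.0)² = 10.3 kg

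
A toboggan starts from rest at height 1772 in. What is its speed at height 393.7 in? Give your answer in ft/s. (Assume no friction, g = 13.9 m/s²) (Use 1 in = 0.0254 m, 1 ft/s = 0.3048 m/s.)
Convert to SI: h₁−h₂ = 35.0088 m
mgh₁ = mgh₂ + ½mv² ⇒ v = √(2g(h₁−h₂)) = √(2·13.9·35.0088) = 31.1969 m/s = 102.4 ft/s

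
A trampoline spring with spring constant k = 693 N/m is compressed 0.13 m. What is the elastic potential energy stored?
PE = ½kx² = ½(693)(0.13)² = 5.856 J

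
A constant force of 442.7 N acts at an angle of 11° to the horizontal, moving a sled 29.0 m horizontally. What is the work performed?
W = F·d·cosθ = (442.7)(29.0)cos(11°) = 12600 J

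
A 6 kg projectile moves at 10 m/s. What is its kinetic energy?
KE = ½mv² = ½(6)(10)² = 300.0 J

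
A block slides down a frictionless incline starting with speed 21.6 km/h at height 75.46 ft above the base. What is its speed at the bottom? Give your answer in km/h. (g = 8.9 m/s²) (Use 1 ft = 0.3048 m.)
Convert to SI: v₀ = 6.0 m/s, h = 23.0002 m
½mv₀² + mgh = ½mv² ⇒ v = √(v₀² + 2gh) = √(6.0² + 2·8.9·23.0002) = 21.1046 m/s = 75.98 km/h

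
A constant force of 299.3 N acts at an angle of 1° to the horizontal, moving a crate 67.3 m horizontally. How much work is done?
W = F·d·cosθ = (299.3)(67.3)cos(1°) = 20140 J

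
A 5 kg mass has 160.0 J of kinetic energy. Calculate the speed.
v = √(2·KE/m) = √(2·160.0/5) = 8.0 m/s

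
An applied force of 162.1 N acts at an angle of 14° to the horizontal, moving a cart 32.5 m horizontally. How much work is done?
W = F·d·cosθ = (162.1)(32.5)cos(14°) = 5112 J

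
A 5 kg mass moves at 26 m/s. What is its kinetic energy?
KE = ½mv² = ½(5)(26)² = 1690.0 J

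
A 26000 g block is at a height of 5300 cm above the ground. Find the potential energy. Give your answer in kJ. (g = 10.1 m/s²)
Convert to SI: m = 26.0 kg, h = 53.0 m
PE = mgh = (26.0)(10.1)(53.0) = 13917.8 J = 13.92 kJ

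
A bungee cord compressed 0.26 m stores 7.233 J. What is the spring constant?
k = 2·PE/x² = 2·7.233/(0.26)² = 214.0 N/m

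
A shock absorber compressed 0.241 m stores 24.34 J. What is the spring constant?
k = 2·PE/x² = 2·24.34/(0.241)² = 838.1 N/m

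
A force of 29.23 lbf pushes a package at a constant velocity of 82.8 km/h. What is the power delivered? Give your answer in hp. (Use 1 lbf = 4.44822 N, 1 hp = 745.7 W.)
Convert to SI: F = 130.021 N, v = 23.0 m/s
P = Fv = (130.021)(23.0) = 2990.49 W = 4.01 hp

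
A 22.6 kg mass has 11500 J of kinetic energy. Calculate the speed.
v = √(2·KE/m) = √(2·11500/22.6) = 31.9 m/s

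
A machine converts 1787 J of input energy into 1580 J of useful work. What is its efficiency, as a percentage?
η = W_out/W_in = 1580/1787 = 88.42%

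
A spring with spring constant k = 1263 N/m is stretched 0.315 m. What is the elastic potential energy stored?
PE = ½kx² = ½(1263)(0.315)² = 62.66 J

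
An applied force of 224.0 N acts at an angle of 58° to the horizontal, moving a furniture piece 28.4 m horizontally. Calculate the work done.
W = F·d·cosθ = (224.0)(28.4)cos(58°) = 3371 J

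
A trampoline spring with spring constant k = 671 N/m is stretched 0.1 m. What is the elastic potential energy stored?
PE = ½kx² = ½(671)(0.1)² = 3.355 J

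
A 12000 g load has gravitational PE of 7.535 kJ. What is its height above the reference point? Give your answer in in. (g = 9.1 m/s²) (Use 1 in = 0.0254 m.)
Convert to SI: m = 12.0 kg, PE = 7535.0 J
h = PE/(mg) = 7535.0/(12.0·9.1) = 69.0018 m = 2717 in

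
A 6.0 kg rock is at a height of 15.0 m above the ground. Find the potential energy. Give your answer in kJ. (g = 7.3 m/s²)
PE = mgh = (6.0)(7.3)(15.0) = 657.0 J = 0.657 kJ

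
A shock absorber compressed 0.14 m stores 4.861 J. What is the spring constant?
k = 2·PE/x² = 2·4.861/(0.14)² = 496.0 N/m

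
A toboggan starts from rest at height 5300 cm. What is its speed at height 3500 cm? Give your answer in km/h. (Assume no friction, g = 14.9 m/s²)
Convert to SI: h₁−h₂ = 18.0 m
mgh₁ = mgh₂ + ½mv² ⇒ v = √(2g(h₁−h₂)) = √(2·14.9·18.0) = 23.1603 m/s = 83.38 km/h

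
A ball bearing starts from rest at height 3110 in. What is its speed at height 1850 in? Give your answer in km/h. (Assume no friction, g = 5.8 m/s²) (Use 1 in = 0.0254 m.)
Convert to SI: h₁−h₂ = 32.004 m
mgh₁ = mgh₂ + ½mv² ⇒ v = √(2g(h₁−h₂)) = √(2·5.8·32.004) = 19.2678 m/s = 69.36 km/h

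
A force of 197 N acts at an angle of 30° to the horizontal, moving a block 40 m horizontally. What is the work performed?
W = F·d·cosθ = (197)(40)cos(30°) = 6824 J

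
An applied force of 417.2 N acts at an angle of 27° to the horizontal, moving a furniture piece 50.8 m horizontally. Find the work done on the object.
W = F·d·cosθ = (417.2)(50.8)cos(27°) = 18880 J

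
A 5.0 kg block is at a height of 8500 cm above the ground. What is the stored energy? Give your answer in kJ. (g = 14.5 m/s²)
Convert to SI: m = 5.0 kg, h = 85.0 m
PE = mgh = (5.0)(14.5)(85.0) = 6162.5 J = 6.163 kJ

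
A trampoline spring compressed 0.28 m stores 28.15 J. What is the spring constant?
k = 2·PE/x² = 2·28.15/(0.28)² = 718.1 N/m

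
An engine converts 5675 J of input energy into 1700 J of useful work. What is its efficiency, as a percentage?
η = W_out/W_in = 1700/5675 = 29.96%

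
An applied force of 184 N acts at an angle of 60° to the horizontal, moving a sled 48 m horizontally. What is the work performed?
W = F·d·cosθ = (184)(48)cos(60°) = 4416 J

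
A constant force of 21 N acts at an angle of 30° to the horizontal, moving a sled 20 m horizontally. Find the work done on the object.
W = F·d·cosθ = (21)(20)cos(30°) = 363.7 J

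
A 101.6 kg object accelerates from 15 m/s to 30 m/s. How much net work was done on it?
W = ΔKE = ½m(v₂² − v₁²) = ½(101.6)(30² − 15²) = 34290.0 J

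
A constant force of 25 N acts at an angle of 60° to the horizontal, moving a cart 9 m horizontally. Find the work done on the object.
W = F·d·cosθ = (25)(9)cos(60°) = 112.5 J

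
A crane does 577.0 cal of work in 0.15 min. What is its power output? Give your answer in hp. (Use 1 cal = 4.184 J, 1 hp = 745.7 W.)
Convert to SI: W = 2414.17 J, t = 9.0 s
P = W/t = 2414.17/9.0 = 268.241 W = 0.3597 hp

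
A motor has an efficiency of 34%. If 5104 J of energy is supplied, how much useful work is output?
W_out = η·W_in = 0.34·5104 = 1735.36 J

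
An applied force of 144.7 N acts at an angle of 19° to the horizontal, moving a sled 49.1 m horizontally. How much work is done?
W = F·d·cosθ = (144.7)(49.1)cos(19°) = 6718 J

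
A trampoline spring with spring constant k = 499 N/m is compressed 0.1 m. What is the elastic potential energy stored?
PE = ½kx² = ½(499)(0.1)² = 2.495 J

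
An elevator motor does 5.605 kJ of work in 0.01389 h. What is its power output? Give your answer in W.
Convert to SI: W = 5605.0 J, t = 50.004 s
P = W/t = 5605.0/50.004 = 112.1 W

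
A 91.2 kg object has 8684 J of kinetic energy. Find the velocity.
v = √(2·KE/m) = √(2·8684/91.2) = 13.8 m/s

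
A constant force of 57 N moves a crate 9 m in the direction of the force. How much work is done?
W = F·d = (57)(9) = 513.0 J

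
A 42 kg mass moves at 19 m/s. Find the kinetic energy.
KE = ½mv² = ½(42)(19)² = 7581.0 J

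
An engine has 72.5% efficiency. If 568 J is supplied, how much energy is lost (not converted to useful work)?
W_lost = W_in(1 − η) = 568·(1 − 0.725) = 156.2 J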